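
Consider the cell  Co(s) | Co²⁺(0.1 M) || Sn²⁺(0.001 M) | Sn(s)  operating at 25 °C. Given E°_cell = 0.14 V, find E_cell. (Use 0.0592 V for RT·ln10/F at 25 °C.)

0.081 V

Balancing electrons gives n = 2; the reaction quotient is Q = [Co²⁺]/[Sn²⁺] = 100.
At 25 °C, E = E° − (0.0592/n) log Q = 0.14 − (0.0592/2)(2.000) = 0.140 − 0.059 = 0.081 V.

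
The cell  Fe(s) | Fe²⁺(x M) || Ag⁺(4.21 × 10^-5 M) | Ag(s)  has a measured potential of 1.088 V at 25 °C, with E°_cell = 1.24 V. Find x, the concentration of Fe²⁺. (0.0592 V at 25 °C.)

From the Nernst equation, log Q = n(E° − E)/0.0592 = 2(1.24 − 1.088)/0.0592 = 5.135, so Q = 1.37 × 10^5.
With Q = [Fe²⁺]/[Ag⁺]^2 and the known concentrations, [Fe²⁺] in the numerator gives [Fe²⁺] = 2.4 × 10^-4 M.

2.4 × 10^-4 M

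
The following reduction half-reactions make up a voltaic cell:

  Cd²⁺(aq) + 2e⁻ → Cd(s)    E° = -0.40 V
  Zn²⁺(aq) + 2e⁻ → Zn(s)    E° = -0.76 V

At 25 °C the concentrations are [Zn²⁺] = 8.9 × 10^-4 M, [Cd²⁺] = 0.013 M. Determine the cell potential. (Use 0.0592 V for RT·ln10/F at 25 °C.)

The Cd²⁺/Cd couple has the higher reduction potential and acts as the cathode, so E°_cell = -0.40 − (-0.76) = 0.36 V.
Balancing electrons gives n = 2; the reaction quotient is Q = [Zn²⁺]/[Cd²⁺] = 0.0685.
At 25 °C, E = E° − (0.0592/n) log Q = 0.36 − (0.0592/2)(-1.165) = 0.360 + 0.034 = 0.394 V.

0.394 V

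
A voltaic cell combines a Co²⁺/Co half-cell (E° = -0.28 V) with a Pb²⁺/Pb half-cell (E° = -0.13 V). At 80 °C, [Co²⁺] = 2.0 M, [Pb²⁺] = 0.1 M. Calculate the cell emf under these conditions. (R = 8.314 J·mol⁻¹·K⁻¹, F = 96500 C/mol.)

The Pb²⁺/Pb couple has the higher reduction potential and acts as the cathode, so E°_cell = -0.13 − (-0.28) = 0.15 V.
Balancing electrons gives n = 2; the reaction quotient is Q = [Co²⁺]/[Pb²⁺] = 20.0.
E = E° − (RT/nF) ln Q = 0.15 − (8.314×353)/(2×96500) × (2.996) = 0.150 − 0.046 = 0.104 V.

0.104 V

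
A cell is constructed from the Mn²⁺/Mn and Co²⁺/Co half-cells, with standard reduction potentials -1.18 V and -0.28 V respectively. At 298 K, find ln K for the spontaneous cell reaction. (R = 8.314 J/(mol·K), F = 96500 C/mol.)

ln K = 70.1

E°_cell = -0.28 − (-1.18) = 0.90 V, with n = 2 electrons transferred.
At equilibrium E = 0, so the Nernst equation gives ln K = nFE°/RT = (2)(96500)(0.90)/((8.314)(298)) = 70.11.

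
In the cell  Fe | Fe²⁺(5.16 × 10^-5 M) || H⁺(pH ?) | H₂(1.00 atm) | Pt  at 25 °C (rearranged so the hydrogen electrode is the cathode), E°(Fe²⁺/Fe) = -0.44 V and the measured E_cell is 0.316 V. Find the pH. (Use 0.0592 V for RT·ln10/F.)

E°_cell = 0.44 V and n = 2.
log Q = n(E° − E)/0.0592 = 2×(0.44 − 0.316)/0.0592 = 4.189.
With Q = [Fe²⁺]·P(H₂) / [H⁺]^2, solving for [H⁺] gives log[H⁺] = -4.238, so pH = 4.24.

pH = 4.24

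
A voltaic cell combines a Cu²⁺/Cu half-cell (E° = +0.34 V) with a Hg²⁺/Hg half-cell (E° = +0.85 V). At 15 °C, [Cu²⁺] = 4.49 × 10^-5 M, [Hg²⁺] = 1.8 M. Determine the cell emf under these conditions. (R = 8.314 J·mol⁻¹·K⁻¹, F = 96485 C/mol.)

0.642 V

The Hg²⁺/Hg couple has the higher reduction potential and acts as the cathode, so E°_cell = +0.85 − (+0.34) = 0.51 V.
Balancing electrons gives n = 2; the reaction quotient is Q = [Cu²⁺]/[Hg²⁺] = 2.49 × 10^-5.
E = E° − (RT/nF) ln Q = 0.51 − (8.314×288)/(2×96485) × (-10.599) = 0.510 + 0.132 = 0.642 V.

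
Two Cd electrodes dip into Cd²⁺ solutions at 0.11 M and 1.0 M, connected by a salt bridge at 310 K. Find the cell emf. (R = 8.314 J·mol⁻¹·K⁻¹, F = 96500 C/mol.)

Both half-cells are Cd²⁺/Cd, so E°_cell = 0. The concentrated side is the cathode; the cell reaction moves Cd²⁺ from high to low concentration with n = 2.
Q = [Cd²⁺]_dilute/[Cd²⁺]_conc = 0.11/1.0 = 0.110.
E = 0 − (RT/nF) ln Q = −((8.314×310)/(2×96500))(-2.207) = 0.0295 V.

0.029 V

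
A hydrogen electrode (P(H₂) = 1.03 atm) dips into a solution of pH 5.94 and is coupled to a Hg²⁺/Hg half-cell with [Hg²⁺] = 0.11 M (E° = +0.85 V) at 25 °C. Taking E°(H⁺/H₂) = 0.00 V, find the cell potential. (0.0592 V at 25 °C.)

The Hg²⁺/Hg couple is the cathode, so E°_cell = 0.85 V; n = 2.
[H⁺] = 10^(−5.94) = 1.1 × 10^-6 M, and Q = [H⁺]^2 / ([Hg²⁺]·P(H₂)) = 1.16 × 10^-11.
E = E° − (0.0592/2) log Q = 0.85 − (0.0592/2)(-10.934) = 1.174 V.

1.17 V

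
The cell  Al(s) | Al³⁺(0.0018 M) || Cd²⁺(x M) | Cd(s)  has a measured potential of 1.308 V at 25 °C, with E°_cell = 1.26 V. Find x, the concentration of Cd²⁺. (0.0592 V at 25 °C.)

From the Nernst equation, log Q = n(E° − E)/0.0592 = 6(1.26 − 1.308)/0.0592 = -4.865, so Q = 1.37 × 10^-5.
With Q = [Al³⁺]^2/[Cd²⁺]^3 and the known concentrations, [Cd²⁺]^3 in the denominator gives [Cd²⁺] = 0.62 M.

0.62 M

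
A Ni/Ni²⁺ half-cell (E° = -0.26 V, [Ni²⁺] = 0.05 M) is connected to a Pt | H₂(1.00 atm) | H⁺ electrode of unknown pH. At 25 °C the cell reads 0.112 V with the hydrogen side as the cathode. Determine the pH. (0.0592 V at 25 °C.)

E°_cell = 0.26 V and n = 2.
log Q = n(E° − E)/0.0592 = 2×(0.26 − 0.112)/0.0592 = 5.000.
With Q = [Ni²⁺]·P(H₂) / [H⁺]^2, solving for [H⁺] gives log[H⁺] = -3.151, so pH = 3.15.

pH = 3.15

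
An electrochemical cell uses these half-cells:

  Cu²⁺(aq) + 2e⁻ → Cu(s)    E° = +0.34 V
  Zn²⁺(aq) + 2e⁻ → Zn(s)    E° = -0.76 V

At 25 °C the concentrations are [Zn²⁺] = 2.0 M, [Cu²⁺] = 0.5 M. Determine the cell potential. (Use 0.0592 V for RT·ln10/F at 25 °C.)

The Cu²⁺/Cu couple has the higher reduction potential and acts as the cathode, so E°_cell = +0.34 − (-0.76) = 1.10 V.
Balancing electrons gives n = 2; the reaction quotient is Q = [Zn²⁺]/[Cu²⁺] = 4.00.
At 25 °C, E = E° − (0.0592/n) log Q = 1.10 − (0.0592/2)(0.602) = 1.100 − 0.018 = 1.082 V.

1.08 V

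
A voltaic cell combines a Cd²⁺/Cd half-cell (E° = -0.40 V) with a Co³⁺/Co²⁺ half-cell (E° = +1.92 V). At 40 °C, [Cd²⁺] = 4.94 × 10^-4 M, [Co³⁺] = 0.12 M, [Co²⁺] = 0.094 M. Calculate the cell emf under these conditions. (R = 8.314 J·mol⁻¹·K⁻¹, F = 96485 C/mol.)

The Co³⁺/Co²⁺ couple has the higher reduction potential and acts as the cathode, so E°_cell = +1.92 − (-0.40) = 2.32 V.
Balancing electrons gives n = 2; the reaction quotient is Q = [Cd²⁺]·[Co²⁺]^2/[Co³⁺]^2 = 3.03 × 10^-4.
E = E° − (RT/nF) ln Q = 2.32 − (8.314×313)/(2×96485) × (-8.101) = 2.320 + 0.109 = 2.429 V.

2.43 V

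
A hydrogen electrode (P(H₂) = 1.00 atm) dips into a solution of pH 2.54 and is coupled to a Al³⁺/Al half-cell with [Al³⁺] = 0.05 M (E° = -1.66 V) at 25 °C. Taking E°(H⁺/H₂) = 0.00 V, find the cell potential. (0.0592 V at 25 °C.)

The hydrogen couple is the cathode, so E°_cell = 1.66 V; n = 6.
[H⁺] = 10^(−2.54) = 0.0029 M, and Q = [Al³⁺]^2·P(H₂)^3 / [H⁺]^6 = 4.34 × 10^12.
E = E° − (0.0592/6) log Q = 1.66 − (0.0592/6)(12.638) = 1.535 V.

1.54 V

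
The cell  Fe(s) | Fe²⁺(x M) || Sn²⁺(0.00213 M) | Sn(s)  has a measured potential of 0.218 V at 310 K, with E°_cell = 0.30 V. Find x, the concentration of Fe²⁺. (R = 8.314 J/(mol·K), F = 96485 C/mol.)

0.99 M

From the Nernst equation, ln Q = nF(E° − E)/RT = 2×96485×(0.30 − 0.218)/(8.314×310) = 6.139, so Q = 464.
With Q = [Fe²⁺]/[Sn²⁺] and the known concentrations, [Fe²⁺] in the numerator gives [Fe²⁺] = 0.99 M.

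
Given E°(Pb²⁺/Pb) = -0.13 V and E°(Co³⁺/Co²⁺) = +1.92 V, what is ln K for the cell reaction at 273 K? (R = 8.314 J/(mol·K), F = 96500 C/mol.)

E°_cell = +1.92 − (-0.13) = 2.05 V, with n = 2 electrons transferred.
At equilibrium E = 0, so the Nernst equation gives ln K = nFE°/RT = (2)(96500)(2.05)/((8.314)(273)) = 174.32.

ln K = 174.3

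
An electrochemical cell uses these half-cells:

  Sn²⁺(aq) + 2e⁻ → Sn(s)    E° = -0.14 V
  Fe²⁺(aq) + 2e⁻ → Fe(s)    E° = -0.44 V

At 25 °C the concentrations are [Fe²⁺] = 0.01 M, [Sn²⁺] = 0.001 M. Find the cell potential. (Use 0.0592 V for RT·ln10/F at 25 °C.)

The Sn²⁺/Sn couple has the higher reduction potential and acts as the cathode, so E°_cell = -0.14 − (-0.44) = 0.30 V.
Balancing electrons gives n = 2; the reaction quotient is Q = [Fe²⁺]/[Sn²⁺] = 10.0.
At 25 °C, E = E° − (0.0592/n) log Q = 0.30 − (0.0592/2)(1.000) = 0.300 − 0.030 = 0.270 V.

0.270 V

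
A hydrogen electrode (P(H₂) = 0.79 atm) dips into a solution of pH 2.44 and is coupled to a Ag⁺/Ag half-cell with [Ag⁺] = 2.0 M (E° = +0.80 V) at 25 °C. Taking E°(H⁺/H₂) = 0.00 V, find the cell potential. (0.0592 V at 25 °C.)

The Ag⁺/Ag couple is the cathode, so E°_cell = 0.80 V; n = 2.
[H⁺] = 10^(−2.44) = 0.0036 M, and Q = [H⁺]^2 / ([Ag⁺]^2·P(H₂)) = 4.17 × 10^-6.
E = E° − (0.0592/2) log Q = 0.80 − (0.0592/2)(-5.380) = 0.959 V.

0.96 V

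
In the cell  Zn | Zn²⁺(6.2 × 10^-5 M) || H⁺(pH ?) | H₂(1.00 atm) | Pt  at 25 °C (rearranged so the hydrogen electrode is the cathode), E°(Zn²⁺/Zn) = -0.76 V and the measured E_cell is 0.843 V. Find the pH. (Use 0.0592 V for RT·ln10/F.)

pH = 0.70

E°_cell = 0.76 V and n = 2.
log Q = n(E° − E)/0.0592 = 2×(0.76 − 0.843)/0.0592 = -2.804.
With Q = [Zn²⁺]·P(H₂) / [H⁺]^2, solving for [H⁺] gives log[H⁺] = -0.702, so pH = 0.70.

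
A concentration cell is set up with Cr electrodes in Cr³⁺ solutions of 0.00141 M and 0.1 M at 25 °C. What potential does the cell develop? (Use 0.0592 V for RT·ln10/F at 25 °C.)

Both half-cells are Cr³⁺/Cr, so E°_cell = 0. The concentrated side is the cathode; the cell reaction moves Cr³⁺ from high to low concentration with n = 3.
Q = [Cr³⁺]_dilute/[Cr³⁺]_conc = 0.00141/0.1 = 0.0141.
E = 0 − (0.0592/3) log Q = −(0.0592/3)(-1.851) = 0.0365 V.

0.037 V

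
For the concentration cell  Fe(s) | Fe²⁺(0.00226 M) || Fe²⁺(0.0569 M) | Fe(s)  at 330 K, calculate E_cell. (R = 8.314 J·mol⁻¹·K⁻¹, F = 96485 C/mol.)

Both half-cells are Fe²⁺/Fe, so E°_cell = 0. The concentrated side is the cathode; the cell reaction moves Fe²⁺ from high to low concentration with n = 2.
Q = [Fe²⁺]_dilute/[Fe²⁺]_conc = 0.00226/0.0569 = 0.0397.
E = 0 − (RT/nF) ln Q = −((8.314×330)/(2×96485))(-3.226) = 0.0459 V.

0.046 V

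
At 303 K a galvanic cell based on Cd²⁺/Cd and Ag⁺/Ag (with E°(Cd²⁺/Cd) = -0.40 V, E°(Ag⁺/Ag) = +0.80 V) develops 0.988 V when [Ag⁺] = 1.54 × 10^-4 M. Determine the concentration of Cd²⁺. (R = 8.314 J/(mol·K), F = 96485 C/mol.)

0.27 M

From the Nernst equation, ln Q = nF(E° − E)/RT = 2×96485×(1.20 − 0.988)/(8.314×303) = 16.240, so Q = 1.13 × 10^7.
With Q = [Cd²⁺]/[Ag⁺]^2 and the known concentrations, [Cd²⁺] in the numerator gives [Cd²⁺] = 0.27 M.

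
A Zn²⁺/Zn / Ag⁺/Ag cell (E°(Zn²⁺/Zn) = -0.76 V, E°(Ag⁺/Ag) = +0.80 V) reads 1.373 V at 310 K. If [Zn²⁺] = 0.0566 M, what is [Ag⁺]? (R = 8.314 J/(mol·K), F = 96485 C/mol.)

2.2 × 10^-4 M

From the Nernst equation, ln Q = nF(E° − E)/RT = 2×96485×(1.56 − 1.373)/(8.314×310) = 14.001, so Q = 1.2 × 10^6.
With Q = [Zn²⁺]/[Ag⁺]^2 and the known concentrations, [Ag⁺]^2 in the denominator gives [Ag⁺] = 2.2 × 10^-4 M.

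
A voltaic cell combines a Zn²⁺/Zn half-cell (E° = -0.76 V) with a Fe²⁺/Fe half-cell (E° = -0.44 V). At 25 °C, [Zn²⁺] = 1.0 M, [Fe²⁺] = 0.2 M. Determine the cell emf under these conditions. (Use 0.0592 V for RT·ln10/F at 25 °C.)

0.299 V

The Fe²⁺/Fe couple has the higher reduction potential and acts as the cathode, so E°_cell = -0.44 − (-0.76) = 0.32 V.
Balancing electrons gives n = 2; the reaction quotient is Q = [Zn²⁺]/[Fe²⁺] = 5.00.
At 25 °C, E = E° − (0.0592/n) log Q = 0.32 − (0.0592/2)(0.699) = 0.320 − 0.021 = 0.299 V.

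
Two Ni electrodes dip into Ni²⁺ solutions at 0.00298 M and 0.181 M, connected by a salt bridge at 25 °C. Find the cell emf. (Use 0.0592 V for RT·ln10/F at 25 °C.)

0.053 V

Both half-cells are Ni²⁺/Ni, so E°_cell = 0. The concentrated side is the cathode; the cell reaction moves Ni²⁺ from high to low concentration with n = 2.
Q = [Ni²⁺]_dilute/[Ni²⁺]_conc = 0.00298/0.181 = 0.0165.
E = 0 − (0.0592/2) log Q = −(0.0592/2)(-1.783) = 0.0528 V.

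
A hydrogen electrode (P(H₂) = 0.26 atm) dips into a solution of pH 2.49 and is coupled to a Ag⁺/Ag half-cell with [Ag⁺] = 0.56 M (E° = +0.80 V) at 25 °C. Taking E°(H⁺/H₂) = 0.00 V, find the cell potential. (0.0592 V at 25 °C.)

The Ag⁺/Ag couple is the cathode, so E°_cell = 0.80 V; n = 2.
[H⁺] = 10^(−2.49) = 0.0032 M, and Q = [H⁺]^2 / ([Ag⁺]^2·P(H₂)) = 1.28 × 10^-4.
E = E° − (0.0592/2) log Q = 0.80 − (0.0592/2)(-3.891) = 0.915 V.

0.92 V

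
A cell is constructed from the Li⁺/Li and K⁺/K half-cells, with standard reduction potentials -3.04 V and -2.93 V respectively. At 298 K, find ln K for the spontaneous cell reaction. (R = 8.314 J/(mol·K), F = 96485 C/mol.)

E°_cell = -2.93 − (-3.04) = 0.11 V, with n = 1 electron transferred.
At equilibrium E = 0, so the Nernst equation gives ln K = nFE°/RT = (1)(96485)(0.11)/((8.314)(298)) = 4.28.

ln K = 4.3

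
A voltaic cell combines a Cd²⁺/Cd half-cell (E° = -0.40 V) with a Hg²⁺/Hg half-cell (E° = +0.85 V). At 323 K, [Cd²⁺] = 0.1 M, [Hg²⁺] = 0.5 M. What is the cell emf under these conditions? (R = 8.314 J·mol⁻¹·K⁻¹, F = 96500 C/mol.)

The Hg²⁺/Hg couple has the higher reduction potential and acts as the cathode, so E°_cell = +0.85 − (-0.40) = 1.25 V.
Balancing electrons gives n = 2; the reaction quotient is Q = [Cd²⁺]/[Hg²⁺] = 0.200.
E = E° − (RT/nF) ln Q = 1.25 − (8.314×323)/(2×96500) × (-1.609) = 1.250 + 0.022 = 1.272 V.

1.27 V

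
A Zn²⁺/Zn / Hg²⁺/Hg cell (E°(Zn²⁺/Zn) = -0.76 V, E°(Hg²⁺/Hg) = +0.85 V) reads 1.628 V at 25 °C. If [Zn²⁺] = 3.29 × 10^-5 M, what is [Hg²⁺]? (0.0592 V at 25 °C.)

1.3 × 10^-4 M

From the Nernst equation, log Q = n(E° − E)/0.0592 = 2(1.61 − 1.628)/0.0592 = -0.608, so Q = 0.247.
With Q = [Zn²⁺]/[Hg²⁺] and the known concentrations, [Hg²⁺] in the denominator gives [Hg²⁺] = 1.3 × 10^-4 M.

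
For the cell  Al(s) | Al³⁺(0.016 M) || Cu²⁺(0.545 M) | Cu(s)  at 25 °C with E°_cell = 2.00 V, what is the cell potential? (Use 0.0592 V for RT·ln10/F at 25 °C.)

Balancing electrons gives n = 6; the reaction quotient is Q = [Al³⁺]^2/[Cu²⁺]^3 = 0.00158.
At 25 °C, E = E° − (0.0592/n) log Q = 2.00 − (0.0592/6)(-2.801) = 2.000 + 0.028 = 2.028 V.

2.03 V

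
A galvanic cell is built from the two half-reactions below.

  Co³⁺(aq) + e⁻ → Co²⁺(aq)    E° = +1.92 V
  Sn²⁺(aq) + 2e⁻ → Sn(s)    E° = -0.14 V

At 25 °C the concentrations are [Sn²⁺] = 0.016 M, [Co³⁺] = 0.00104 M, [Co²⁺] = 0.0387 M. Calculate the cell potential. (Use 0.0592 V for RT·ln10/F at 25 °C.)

The Co³⁺/Co²⁺ couple has the higher reduction potential and acts as the cathode, so E°_cell = +1.92 − (-0.14) = 2.06 V.
Balancing electrons gives n = 2; the reaction quotient is Q = [Sn²⁺]·[Co²⁺]^2/[Co³⁺]^2 = 22.2.
At 25 °C, E = E° − (0.0592/n) log Q = 2.06 − (0.0592/2)(1.345) = 2.060 − 0.040 = 2.020 V.

2.02 V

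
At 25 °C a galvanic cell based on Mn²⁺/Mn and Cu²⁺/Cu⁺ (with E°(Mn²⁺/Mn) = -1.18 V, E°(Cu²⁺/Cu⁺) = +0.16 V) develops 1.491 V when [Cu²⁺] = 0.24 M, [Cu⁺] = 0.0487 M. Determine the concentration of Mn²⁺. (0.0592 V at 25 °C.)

From the Nernst equation, log Q = n(E° − E)/0.0592 = 2(1.34 − 1.491)/0.0592 = -5.101, so Q = 7.92 × 10^-6.
With Q = [Mn²⁺]·[Cu⁺]^2/[Cu²⁺]^2 and the known concentrations, [Mn²⁺] in the numerator gives [Mn²⁺] = 1.9 × 10^-4 M.

1.9 × 10^-4 M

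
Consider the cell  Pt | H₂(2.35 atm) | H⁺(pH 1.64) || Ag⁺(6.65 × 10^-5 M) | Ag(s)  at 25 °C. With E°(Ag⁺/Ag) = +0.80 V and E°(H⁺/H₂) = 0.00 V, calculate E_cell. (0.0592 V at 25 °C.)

The Ag⁺/Ag couple is the cathode, so E°_cell = 0.80 V; n = 2.
[H⁺] = 10^(−1.64) = 0.023 M, and Q = [H⁺]^2 / ([Ag⁺]^2·P(H₂)) = 5.05 × 10^4.
E = E° − (0.0592/2) log Q = 0.80 − (0.0592/2)(4.703) = 0.661 V.

0.66 V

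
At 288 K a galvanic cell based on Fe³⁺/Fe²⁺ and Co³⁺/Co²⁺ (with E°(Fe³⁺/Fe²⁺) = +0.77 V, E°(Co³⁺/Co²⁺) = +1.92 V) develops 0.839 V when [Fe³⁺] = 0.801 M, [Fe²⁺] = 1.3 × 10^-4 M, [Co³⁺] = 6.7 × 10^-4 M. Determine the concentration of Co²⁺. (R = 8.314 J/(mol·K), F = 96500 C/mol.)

From the Nernst equation, ln Q = nF(E° − E)/RT = 1×96500×(1.15 − 0.839)/(8.314×288) = 12.534, so Q = 2.78 × 10^5.
With Q = [Fe³⁺]·[Co²⁺]/([Fe²⁺]·[Co³⁺]) and the known concentrations, [Co²⁺] in the numerator gives [Co²⁺] = 0.03 M.

0.03 M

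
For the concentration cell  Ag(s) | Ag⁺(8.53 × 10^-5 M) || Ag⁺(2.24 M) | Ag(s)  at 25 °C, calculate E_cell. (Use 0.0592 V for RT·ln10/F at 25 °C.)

Both half-cells are Ag⁺/Ag, so E°_cell = 0. The concentrated side is the cathode; the cell reaction moves Ag⁺ from high to low concentration with n = 1.
Q = [Ag⁺]_dilute/[Ag⁺]_conc = 8.53 × 10^-5/2.24 = 3.81 × 10^-5.
E = 0 − (0.0592/1) log Q = −(0.0592/1)(-4.419) = 0.2616 V.

0.26 V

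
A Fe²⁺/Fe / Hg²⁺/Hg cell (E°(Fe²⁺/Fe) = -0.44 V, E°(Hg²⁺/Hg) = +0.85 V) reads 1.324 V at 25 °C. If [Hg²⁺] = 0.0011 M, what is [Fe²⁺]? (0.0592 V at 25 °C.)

From the Nernst equation, log Q = n(E° − E)/0.0592 = 2(1.29 − 1.324)/0.0592 = -1.149, so Q = 0.0710.
With Q = [Fe²⁺]/[Hg²⁺] and the known concentrations, [Fe²⁺] in the numerator gives [Fe²⁺] = 7.8 × 10^-5 M.

7.8 × 10^-5 M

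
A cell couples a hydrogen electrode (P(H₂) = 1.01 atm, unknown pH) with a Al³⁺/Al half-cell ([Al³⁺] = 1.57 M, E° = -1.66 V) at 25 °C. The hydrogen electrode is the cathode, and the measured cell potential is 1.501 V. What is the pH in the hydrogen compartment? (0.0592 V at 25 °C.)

E°_cell = 1.66 V and n = 6.
log Q = n(E° − E)/0.0592 = 6×(1.66 − 1.501)/0.0592 = 16.115.
With Q = [Al³⁺]^2·P(H₂)^3 / [H⁺]^6, solving for [H⁺] gives log[H⁺] = -2.618, so pH = 2.62.

pH = 2.62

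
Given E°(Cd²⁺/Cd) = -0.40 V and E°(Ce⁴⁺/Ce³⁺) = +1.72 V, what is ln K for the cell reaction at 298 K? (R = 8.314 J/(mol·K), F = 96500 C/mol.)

E°_cell = +1.72 − (-0.40) = 2.12 V, with n = 2 electrons transferred.
At equilibrium E = 0, so the Nernst equation gives ln K = nFE°/RT = (2)(96500)(2.12)/((8.314)(298)) = 165.15.

ln K = 165.1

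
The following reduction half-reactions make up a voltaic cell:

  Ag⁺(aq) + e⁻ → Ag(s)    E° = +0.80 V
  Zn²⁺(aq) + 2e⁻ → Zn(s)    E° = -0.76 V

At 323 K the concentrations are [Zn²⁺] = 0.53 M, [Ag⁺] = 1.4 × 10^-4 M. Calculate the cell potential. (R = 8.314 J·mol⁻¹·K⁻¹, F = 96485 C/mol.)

1.32 V

The Ag⁺/Ag couple has the higher reduction potential and acts as the cathode, so E°_cell = +0.80 − (-0.76) = 1.56 V.
Balancing electrons gives n = 2; the reaction quotient is Q = [Zn²⁺]/[Ag⁺]^2 = 2.7 × 10^7.
E = E° − (RT/nF) ln Q = 1.56 − (8.314×323)/(2×96485) × (17.113) = 1.560 − 0.238 = 1.322 V.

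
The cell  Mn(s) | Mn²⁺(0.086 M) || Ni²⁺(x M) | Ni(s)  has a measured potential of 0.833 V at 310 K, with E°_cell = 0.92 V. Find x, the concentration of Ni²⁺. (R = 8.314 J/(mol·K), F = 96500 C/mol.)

1.3 × 10^-4 M

From the Nernst equation, ln Q = nF(E° − E)/RT = 2×96500×(0.92 − 0.833)/(8.314×310) = 6.515, so Q = 675.
With Q = [Mn²⁺]/[Ni²⁺] and the known concentrations, [Ni²⁺] in the denominator gives [Ni²⁺] = 1.3 × 10^-4 M.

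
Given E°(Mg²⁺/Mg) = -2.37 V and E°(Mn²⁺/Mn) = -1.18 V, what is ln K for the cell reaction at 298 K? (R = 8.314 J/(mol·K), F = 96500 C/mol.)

ln K = 92.7

E°_cell = -1.18 − (-2.37) = 1.19 V, with n = 2 electrons transferred.
At equilibrium E = 0, so the Nernst equation gives ln K = nFE°/RT = (2)(96500)(1.19)/((8.314)(298)) = 92.70.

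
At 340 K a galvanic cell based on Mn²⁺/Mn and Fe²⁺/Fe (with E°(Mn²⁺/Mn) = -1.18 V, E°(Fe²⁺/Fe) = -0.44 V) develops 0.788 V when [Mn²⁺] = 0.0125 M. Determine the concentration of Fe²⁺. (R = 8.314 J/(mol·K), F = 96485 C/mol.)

From the Nernst equation, ln Q = nF(E° − E)/RT = 2×96485×(0.74 − 0.788)/(8.314×340) = -3.277, so Q = 0.0378.
With Q = [Mn²⁺]/[Fe²⁺] and the known concentrations, [Fe²⁺] in the denominator gives [Fe²⁺] = 0.33 M.

0.33 M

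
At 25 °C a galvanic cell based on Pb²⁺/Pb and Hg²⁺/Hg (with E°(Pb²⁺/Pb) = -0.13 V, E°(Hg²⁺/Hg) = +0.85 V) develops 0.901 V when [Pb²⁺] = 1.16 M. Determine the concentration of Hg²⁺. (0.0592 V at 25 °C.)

From the Nernst equation, log Q = n(E° − E)/0.0592 = 2(0.98 − 0.901)/0.0592 = 2.669, so Q = 467.
With Q = [Pb²⁺]/[Hg²⁺] and the known concentrations, [Hg²⁺] in the denominator gives [Hg²⁺] = 0.0025 M.

0.0025 M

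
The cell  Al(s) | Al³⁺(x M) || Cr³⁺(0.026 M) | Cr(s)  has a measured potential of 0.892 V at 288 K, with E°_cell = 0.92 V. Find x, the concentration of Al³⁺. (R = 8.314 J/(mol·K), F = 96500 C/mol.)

0.77 M

From the Nernst equation, ln Q = nF(E° − E)/RT = 3×96500×(0.92 − 0.892)/(8.314×288) = 3.385, so Q = 29.5.
With Q = [Al³⁺]/[Cr³⁺] and the known concentrations, [Al³⁺] in the numerator gives [Al³⁺] = 0.77 M.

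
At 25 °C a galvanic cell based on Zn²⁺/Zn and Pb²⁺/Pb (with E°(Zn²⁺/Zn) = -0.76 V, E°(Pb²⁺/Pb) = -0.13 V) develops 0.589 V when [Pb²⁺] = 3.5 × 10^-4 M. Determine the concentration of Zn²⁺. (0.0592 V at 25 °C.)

0.0085 M

From the Nernst equation, log Q = n(E° − E)/0.0592 = 2(0.63 − 0.589)/0.0592 = 1.385, so Q = 24.3.
With Q = [Zn²⁺]/[Pb²⁺] and the known concentrations, [Zn²⁺] in the numerator gives [Zn²⁺] = 0.0085 M.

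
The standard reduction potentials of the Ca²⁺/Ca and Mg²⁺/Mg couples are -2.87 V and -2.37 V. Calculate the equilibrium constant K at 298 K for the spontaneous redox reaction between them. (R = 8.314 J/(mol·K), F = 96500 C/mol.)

E°_cell = -2.37 − (-2.87) = 0.50 V, with n = 2 electrons transferred.
At equilibrium E = 0, so the Nernst equation gives ln K = nFE°/RT = (2)(96500)(0.50)/((8.314)(298)) = 38.95.
K = e^38.95 = 8.2 × 10^16.

8.2 × 10^16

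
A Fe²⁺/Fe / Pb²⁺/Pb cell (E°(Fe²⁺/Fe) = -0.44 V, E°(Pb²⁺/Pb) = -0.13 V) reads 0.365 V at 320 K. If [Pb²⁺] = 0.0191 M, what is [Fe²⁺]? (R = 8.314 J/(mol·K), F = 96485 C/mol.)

From the Nernst equation, ln Q = nF(E° − E)/RT = 2×96485×(0.31 − 0.365)/(8.314×320) = -3.989, so Q = 0.0185.
With Q = [Fe²⁺]/[Pb²⁺] and the known concentrations, [Fe²⁺] in the numerator gives [Fe²⁺] = 3.5 × 10^-4 M.

3.5 × 10^-4 M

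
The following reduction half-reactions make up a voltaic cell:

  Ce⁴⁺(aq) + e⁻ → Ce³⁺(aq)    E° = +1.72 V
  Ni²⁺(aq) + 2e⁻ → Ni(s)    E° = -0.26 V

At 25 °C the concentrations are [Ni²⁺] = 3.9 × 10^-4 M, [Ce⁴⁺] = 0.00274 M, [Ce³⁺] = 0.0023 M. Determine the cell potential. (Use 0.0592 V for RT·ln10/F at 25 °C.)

2.09 V

The Ce⁴⁺/Ce³⁺ couple has the higher reduction potential and acts as the cathode, so E°_cell = +1.72 − (-0.26) = 1.98 V.
Balancing electrons gives n = 2; the reaction quotient is Q = [Ni²⁺]·[Ce³⁺]^2/[Ce⁴⁺]^2 = 2.75 × 10^-4.
At 25 °C, E = E° − (0.0592/n) log Q = 1.98 − (0.0592/2)(-3.561) = 1.980 + 0.105 = 2.085 V.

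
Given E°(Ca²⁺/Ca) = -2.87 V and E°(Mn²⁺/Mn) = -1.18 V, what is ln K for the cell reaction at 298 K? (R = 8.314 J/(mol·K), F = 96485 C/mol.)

ln K = 131.6

E°_cell = -1.18 − (-2.87) = 1.69 V, with n = 2 electrons transferred.
At equilibrium E = 0, so the Nernst equation gives ln K = nFE°/RT = (2)(96485)(1.69)/((8.314)(298)) = 131.63.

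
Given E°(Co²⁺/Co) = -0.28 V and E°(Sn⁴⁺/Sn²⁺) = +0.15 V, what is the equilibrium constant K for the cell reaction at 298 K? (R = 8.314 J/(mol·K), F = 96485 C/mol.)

3.5 × 10^14

E°_cell = +0.15 − (-0.28) = 0.43 V, with n = 2 electrons transferred.
At equilibrium E = 0, so the Nernst equation gives ln K = nFE°/RT = (2)(96485)(0.43)/((8.314)(298)) = 33.49.
K = e^33.49 = 3.5 × 10^14.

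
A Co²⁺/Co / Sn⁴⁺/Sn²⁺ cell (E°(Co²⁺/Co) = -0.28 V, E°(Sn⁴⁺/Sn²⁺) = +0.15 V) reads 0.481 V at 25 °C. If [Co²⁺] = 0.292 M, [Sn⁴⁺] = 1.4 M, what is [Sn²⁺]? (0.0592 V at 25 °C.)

From the Nernst equation, log Q = n(E° − E)/0.0592 = 2(0.43 − 0.481)/0.0592 = -1.723, so Q = 0.0189.
With Q = [Co²⁺]·[Sn²⁺]/[Sn⁴⁺] and the known concentrations, [Sn²⁺] in the numerator gives [Sn²⁺] = 0.091 M.

0.091 M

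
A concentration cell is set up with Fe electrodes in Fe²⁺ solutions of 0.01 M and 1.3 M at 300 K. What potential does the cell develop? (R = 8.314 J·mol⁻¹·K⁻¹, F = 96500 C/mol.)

0.063 V

Both half-cells are Fe²⁺/Fe, so E°_cell = 0. The concentrated side is the cathode; the cell reaction moves Fe²⁺ from high to low concentration with n = 2.
Q = [Fe²⁺]_dilute/[Fe²⁺]_conc = 0.01/1.3 = 0.00769.
E = 0 − (RT/nF) ln Q = −((8.314×300)/(2×96500))(-4.868) = 0.0629 V.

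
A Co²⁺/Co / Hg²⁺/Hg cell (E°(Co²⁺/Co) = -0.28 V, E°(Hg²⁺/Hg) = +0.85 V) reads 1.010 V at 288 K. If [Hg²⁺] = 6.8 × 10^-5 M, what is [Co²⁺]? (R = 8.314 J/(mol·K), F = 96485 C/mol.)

1.1 M

From the Nernst equation, ln Q = nF(E° − E)/RT = 2×96485×(1.13 − 1.010)/(8.314×288) = 9.671, so Q = 1.59 × 10^4.
With Q = [Co²⁺]/[Hg²⁺] and the known concentrations, [Co²⁺] in the numerator gives [Co²⁺] = 1.1 M.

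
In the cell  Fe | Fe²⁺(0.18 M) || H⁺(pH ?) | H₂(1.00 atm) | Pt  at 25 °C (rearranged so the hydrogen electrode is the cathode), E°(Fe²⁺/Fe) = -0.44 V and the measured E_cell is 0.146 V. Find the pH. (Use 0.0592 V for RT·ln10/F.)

pH = 5.34

E°_cell = 0.44 V and n = 2.
log Q = n(E° − E)/0.0592 = 2×(0.44 − 0.146)/0.0592 = 9.932.
With Q = [Fe²⁺]·P(H₂) / [H⁺]^2, solving for [H⁺] gives log[H⁺] = -5.339, so pH = 5.34.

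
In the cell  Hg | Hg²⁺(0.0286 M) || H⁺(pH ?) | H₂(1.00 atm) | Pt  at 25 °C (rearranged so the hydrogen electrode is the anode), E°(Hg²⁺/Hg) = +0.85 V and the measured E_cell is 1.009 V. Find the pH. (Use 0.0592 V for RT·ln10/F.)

pH = 3.46

E°_cell = 0.85 V and n = 2.
log Q = n(E° − E)/0.0592 = 2×(0.85 − 1.009)/0.0592 = -5.372.
With Q = [H⁺]^2 / ([Hg²⁺]·P(H₂)), solving for [H⁺] gives log[H⁺] = -3.458, so pH = 3.46.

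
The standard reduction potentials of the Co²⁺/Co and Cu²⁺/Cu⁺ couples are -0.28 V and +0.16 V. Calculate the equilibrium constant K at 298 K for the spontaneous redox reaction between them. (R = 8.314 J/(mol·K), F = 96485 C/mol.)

7.6 × 10^14

E°_cell = +0.16 − (-0.28) = 0.44 V, with n = 2 electrons transferred.
At equilibrium E = 0, so the Nernst equation gives ln K = nFE°/RT = (2)(96485)(0.44)/((8.314)(298)) = 34.27.
K = e^34.27 = 7.6 × 10^14.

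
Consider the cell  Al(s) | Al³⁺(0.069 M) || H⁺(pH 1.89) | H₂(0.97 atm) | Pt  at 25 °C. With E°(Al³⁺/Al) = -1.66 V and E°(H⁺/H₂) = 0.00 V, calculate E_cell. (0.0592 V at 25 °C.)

The hydrogen couple is the cathode, so E°_cell = 1.66 V; n = 6.
[H⁺] = 10^(−1.89) = 0.013 M, and Q = [Al³⁺]^2·P(H₂)^3 / [H⁺]^6 = 9.51 × 10^8.
E = E° − (0.0592/6) log Q = 1.66 − (0.0592/6)(8.978) = 1.571 V.

1.57 V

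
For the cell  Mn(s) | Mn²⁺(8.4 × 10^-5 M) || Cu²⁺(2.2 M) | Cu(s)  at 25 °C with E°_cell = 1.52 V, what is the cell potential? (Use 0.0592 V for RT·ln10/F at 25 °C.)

Balancing electrons gives n = 2; the reaction quotient is Q = [Mn²⁺]/[Cu²⁺] = 3.82 × 10^-5.
At 25 °C, E = E° − (0.0592/n) log Q = 1.52 − (0.0592/2)(-4.418) = 1.520 + 0.131 = 1.651 V.

1.65 V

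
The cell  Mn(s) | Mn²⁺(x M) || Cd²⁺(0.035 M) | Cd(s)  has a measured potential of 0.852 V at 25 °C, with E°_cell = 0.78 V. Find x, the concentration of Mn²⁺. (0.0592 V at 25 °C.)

1.3 × 10^-4 M

From the Nernst equation, log Q = n(E° − E)/0.0592 = 2(0.78 − 0.852)/0.0592 = -2.432, so Q = 0.00369.
With Q = [Mn²⁺]/[Cd²⁺] and the known concentrations, [Mn²⁺] in the numerator gives [Mn²⁺] = 1.3 × 10^-4 M.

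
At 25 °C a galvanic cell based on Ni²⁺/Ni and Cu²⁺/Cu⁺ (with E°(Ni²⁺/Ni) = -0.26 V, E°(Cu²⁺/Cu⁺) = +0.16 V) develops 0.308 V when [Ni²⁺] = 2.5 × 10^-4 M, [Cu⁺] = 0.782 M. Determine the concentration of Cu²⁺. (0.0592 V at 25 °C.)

From the Nernst equation, log Q = n(E° − E)/0.0592 = 2(0.42 − 0.308)/0.0592 = 3.784, so Q = 6080.
With Q = [Ni²⁺]·[Cu⁺]^2/[Cu²⁺]^2 and the known concentrations, [Cu²⁺]^2 in the denominator gives [Cu²⁺] = 1.6 × 10^-4 M.

1.6 × 10^-4 M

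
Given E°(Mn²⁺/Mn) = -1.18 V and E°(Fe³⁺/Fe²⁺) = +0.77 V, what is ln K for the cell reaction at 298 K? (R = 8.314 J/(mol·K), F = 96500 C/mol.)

E°_cell = +0.77 − (-1.18) = 1.95 V, with n = 2 electrons transferred.
At equilibrium E = 0, so the Nernst equation gives ln K = nFE°/RT = (2)(96500)(1.95)/((8.314)(298)) = 151.90.

ln K = 151.9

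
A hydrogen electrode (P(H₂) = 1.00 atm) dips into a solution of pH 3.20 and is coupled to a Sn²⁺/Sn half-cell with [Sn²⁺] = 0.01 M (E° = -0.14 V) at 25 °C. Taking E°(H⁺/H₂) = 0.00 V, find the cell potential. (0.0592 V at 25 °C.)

0.010 V

The hydrogen couple is the cathode, so E°_cell = 0.14 V; n = 2.
[H⁺] = 10^(−3.20) = 6.3 × 10^-4 M, and Q = [Sn²⁺]·P(H₂) / [H⁺]^2 = 2.51 × 10^4.
E = E° − (0.0592/2) log Q = 0.14 − (0.0592/2)(4.400) = 0.010 V.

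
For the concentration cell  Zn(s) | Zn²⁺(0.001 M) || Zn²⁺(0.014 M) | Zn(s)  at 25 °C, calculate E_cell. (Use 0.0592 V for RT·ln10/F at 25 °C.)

0.034 V

Both half-cells are Zn²⁺/Zn, so E°_cell = 0. The concentrated side is the cathode; the cell reaction moves Zn²⁺ from high to low concentration with n = 2.
Q = [Zn²⁺]_dilute/[Zn²⁺]_conc = 0.001/0.014 = 0.0714.
E = 0 − (0.0592/2) log Q = −(0.0592/2)(-1.146) = 0.0339 V.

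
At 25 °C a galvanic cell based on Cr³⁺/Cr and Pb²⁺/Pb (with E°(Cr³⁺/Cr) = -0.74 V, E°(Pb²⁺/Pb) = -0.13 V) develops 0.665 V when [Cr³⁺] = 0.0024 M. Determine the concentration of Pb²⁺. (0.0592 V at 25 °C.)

1.3 M

From the Nernst equation, log Q = n(E° − E)/0.0592 = 6(0.61 − 0.665)/0.0592 = -5.574, so Q = 2.66 × 10^-6.
With Q = [Cr³⁺]^2/[Pb²⁺]^3 and the known concentrations, [Pb²⁺]^3 in the denominator gives [Pb²⁺] = 1.3 M.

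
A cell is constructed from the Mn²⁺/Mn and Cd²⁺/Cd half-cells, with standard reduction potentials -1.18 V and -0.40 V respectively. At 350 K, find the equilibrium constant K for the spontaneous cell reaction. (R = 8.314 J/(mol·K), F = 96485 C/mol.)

E°_cell = -0.40 − (-1.18) = 0.78 V, with n = 2 electrons transferred.
At equilibrium E = 0, so the Nernst equation gives ln K = nFE°/RT = (2)(96485)(0.78)/((8.314)(350)) = 51.73.
K = e^51.73 = 2.9 × 10^22.

2.9 × 10^22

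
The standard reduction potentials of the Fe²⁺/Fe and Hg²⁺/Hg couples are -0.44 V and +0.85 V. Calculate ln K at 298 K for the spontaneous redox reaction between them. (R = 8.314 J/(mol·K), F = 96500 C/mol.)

ln K = 100.5

E°_cell = +0.85 − (-0.44) = 1.29 V, with n = 2 electrons transferred.
At equilibrium E = 0, so the Nernst equation gives ln K = nFE°/RT = (2)(96500)(1.29)/((8.314)(298)) = 100.49.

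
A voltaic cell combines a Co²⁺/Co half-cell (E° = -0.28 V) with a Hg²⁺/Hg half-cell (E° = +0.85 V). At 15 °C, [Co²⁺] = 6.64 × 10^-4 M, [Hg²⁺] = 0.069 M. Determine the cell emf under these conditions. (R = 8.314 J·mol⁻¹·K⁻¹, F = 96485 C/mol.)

The Hg²⁺/Hg couple has the higher reduction potential and acts as the cathode, so E°_cell = +0.85 − (-0.28) = 1.13 V.
Balancing electrons gives n = 2; the reaction quotient is Q = [Co²⁺]/[Hg²⁺] = 0.00962.
E = E° − (RT/nF) ln Q = 1.13 − (8.314×288)/(2×96485) × (-4.644) = 1.130 + 0.058 = 1.188 V.

1.19 V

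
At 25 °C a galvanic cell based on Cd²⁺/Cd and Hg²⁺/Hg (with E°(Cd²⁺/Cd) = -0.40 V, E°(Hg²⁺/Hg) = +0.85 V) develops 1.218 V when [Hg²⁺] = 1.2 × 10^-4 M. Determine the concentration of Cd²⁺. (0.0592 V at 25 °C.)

0.0014 M

From the Nernst equation, log Q = n(E° − E)/0.0592 = 2(1.25 − 1.218)/0.0592 = 1.081, so Q = 12.1.
With Q = [Cd²⁺]/[Hg²⁺] and the known concentrations, [Cd²⁺] in the numerator gives [Cd²⁺] = 0.0014 M.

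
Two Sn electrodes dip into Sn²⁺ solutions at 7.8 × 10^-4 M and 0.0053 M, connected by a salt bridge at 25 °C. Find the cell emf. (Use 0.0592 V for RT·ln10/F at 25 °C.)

0.025 V

Both half-cells are Sn²⁺/Sn, so E°_cell = 0. The concentrated side is the cathode; the cell reaction moves Sn²⁺ from high to low concentration with n = 2.
Q = [Sn²⁺]_dilute/[Sn²⁺]_conc = 7.8 × 10^-4/0.0053 = 0.147.
E = 0 − (0.0592/2) log Q = −(0.0592/2)(-0.832) = 0.0246 V.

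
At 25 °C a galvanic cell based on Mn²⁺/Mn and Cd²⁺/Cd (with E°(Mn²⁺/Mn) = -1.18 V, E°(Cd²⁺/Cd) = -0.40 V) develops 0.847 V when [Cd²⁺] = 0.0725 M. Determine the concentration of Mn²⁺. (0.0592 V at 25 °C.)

From the Nernst equation, log Q = n(E° − E)/0.0592 = 2(0.78 − 0.847)/0.0592 = -2.264, so Q = 0.00545.
With Q = [Mn²⁺]/[Cd²⁺] and the known concentrations, [Mn²⁺] in the numerator gives [Mn²⁺] = 4 × 10^-4 M.

4 × 10^-4 M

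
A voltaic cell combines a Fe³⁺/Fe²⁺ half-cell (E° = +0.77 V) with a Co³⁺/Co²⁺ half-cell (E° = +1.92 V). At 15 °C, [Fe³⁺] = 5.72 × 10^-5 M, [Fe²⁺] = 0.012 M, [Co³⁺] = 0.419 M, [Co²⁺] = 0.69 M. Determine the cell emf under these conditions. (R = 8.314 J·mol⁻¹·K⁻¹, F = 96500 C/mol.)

1.27 V

The Co³⁺/Co²⁺ couple has the higher reduction potential and acts as the cathode, so E°_cell = +1.92 − (+0.77) = 1.15 V.
Balancing electrons gives n = 1; the reaction quotient is Q = [Fe³⁺]·[Co²⁺]/([Fe²⁺]·[Co³⁺]) = 0.00785.
E = E° − (RT/nF) ln Q = 1.15 − (8.314×288)/(1×96500) × (-4.847) = 1.150 + 0.120 = 1.270 V.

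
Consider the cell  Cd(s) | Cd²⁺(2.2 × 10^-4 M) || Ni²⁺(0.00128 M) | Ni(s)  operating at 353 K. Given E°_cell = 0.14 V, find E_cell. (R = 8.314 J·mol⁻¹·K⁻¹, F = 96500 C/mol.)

Balancing electrons gives n = 2; the reaction quotient is Q = [Cd²⁺]/[Ni²⁺] = 0.172.
E = E° − (RT/nF) ln Q = 0.14 − (8.314×353)/(2×96500) × (-1.761) = 0.140 + 0.027 = 0.167 V.

0.167 V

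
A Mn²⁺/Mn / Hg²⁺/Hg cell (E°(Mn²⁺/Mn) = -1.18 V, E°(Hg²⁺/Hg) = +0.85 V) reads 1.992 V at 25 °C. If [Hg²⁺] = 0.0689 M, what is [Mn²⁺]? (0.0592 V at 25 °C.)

From the Nernst equation, log Q = n(E° − E)/0.0592 = 2(2.03 − 1.992)/0.0592 = 1.284, so Q = 19.2.
With Q = [Mn²⁺]/[Hg²⁺] and the known concentrations, [Mn²⁺] in the numerator gives [Mn²⁺] = 1.3 M.

1.3 M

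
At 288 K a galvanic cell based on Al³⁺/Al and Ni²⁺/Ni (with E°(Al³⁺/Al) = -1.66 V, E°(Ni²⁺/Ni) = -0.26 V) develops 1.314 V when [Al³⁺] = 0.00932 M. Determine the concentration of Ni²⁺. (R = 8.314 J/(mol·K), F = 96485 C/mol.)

From the Nernst equation, ln Q = nF(E° − E)/RT = 6×96485×(1.40 − 1.314)/(8.314×288) = 20.793, so Q = 1.07 × 10^9.
With Q = [Al³⁺]^2/[Ni²⁺]^3 and the known concentrations, [Ni²⁺]^3 in the denominator gives [Ni²⁺] = 4.3 × 10^-5 M.

4.3 × 10^-5 M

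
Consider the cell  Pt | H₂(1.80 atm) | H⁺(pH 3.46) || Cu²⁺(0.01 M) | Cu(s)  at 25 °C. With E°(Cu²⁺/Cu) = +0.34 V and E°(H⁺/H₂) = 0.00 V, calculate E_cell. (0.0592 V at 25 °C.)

0.49 V

The Cu²⁺/Cu couple is the cathode, so E°_cell = 0.34 V; n = 2.
[H⁺] = 10^(−3.46) = 3.5 × 10^-4 M, and Q = [H⁺]^2 / ([Cu²⁺]·P(H₂)) = 6.68 × 10^-6.
E = E° − (0.0592/2) log Q = 0.34 − (0.0592/2)(-5.175) = 0.493 V.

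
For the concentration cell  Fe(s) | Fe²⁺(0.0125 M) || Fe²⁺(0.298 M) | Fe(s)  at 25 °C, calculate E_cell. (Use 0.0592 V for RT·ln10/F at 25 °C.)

Both half-cells are Fe²⁺/Fe, so E°_cell = 0. The concentrated side is the cathode; the cell reaction moves Fe²⁺ from high to low concentration with n = 2.
Q = [Fe²⁺]_dilute/[Fe²⁺]_conc = 0.0125/0.298 = 0.0419.
E = 0 − (0.0592/2) log Q = −(0.0592/2)(-1.377) = 0.0408 V.

0.041 V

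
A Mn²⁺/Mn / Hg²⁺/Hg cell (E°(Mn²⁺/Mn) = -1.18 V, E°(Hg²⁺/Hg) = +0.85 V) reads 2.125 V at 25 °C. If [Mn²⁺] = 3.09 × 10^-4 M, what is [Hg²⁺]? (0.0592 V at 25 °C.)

From the Nernst equation, log Q = n(E° − E)/0.0592 = 2(2.03 − 2.125)/0.0592 = -3.209, so Q = 6.17 × 10^-4.
With Q = [Mn²⁺]/[Hg²⁺] and the known concentrations, [Hg²⁺] in the denominator gives [Hg²⁺] = 0.5 M.

0.5 M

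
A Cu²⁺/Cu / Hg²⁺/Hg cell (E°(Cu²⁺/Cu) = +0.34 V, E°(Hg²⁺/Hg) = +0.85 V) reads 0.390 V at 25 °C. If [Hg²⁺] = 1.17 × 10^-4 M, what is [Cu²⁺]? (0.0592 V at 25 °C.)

1.3 M

From the Nernst equation, log Q = n(E° − E)/0.0592 = 2(0.51 − 0.390)/0.0592 = 4.054, so Q = 1.13 × 10^4.
With Q = [Cu²⁺]/[Hg²⁺] and the known concentrations, [Cu²⁺] in the numerator gives [Cu²⁺] = 1.3 M.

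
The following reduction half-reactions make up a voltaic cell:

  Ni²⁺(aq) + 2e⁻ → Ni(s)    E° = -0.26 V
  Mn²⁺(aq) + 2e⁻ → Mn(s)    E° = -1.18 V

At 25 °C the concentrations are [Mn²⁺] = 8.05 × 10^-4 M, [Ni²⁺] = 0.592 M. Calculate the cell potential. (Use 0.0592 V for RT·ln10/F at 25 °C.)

The Ni²⁺/Ni couple has the higher reduction potential and acts as the cathode, so E°_cell = -0.26 − (-1.18) = 0.92 V.
Balancing electrons gives n = 2; the reaction quotient is Q = [Mn²⁺]/[Ni²⁺] = 0.00136.
At 25 °C, E = E° − (0.0592/n) log Q = 0.92 − (0.0592/2)(-2.867) = 0.920 + 0.085 = 1.005 V.

1.00 V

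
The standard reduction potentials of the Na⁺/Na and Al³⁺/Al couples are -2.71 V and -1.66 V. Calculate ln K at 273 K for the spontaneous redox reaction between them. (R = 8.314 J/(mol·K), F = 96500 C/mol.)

E°_cell = -1.66 − (-2.71) = 1.05 V, with n = 3 electrons transferred.
At equilibrium E = 0, so the Nernst equation gives ln K = nFE°/RT = (3)(96500)(1.05)/((8.314)(273)) = 133.93.

ln K = 133.9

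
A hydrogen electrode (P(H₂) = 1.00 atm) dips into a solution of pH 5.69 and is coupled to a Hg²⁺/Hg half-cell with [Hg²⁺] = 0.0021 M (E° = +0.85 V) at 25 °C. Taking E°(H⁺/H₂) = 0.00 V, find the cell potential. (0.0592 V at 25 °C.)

1.11 V

The Hg²⁺/Hg couple is the cathode, so E°_cell = 0.85 V; n = 2.
[H⁺] = 10^(−5.69) = 2 × 10^-6 M, and Q = [H⁺]^2 / ([Hg²⁺]·P(H₂)) = 1.99 × 10^-9.
E = E° − (0.0592/2) log Q = 0.85 − (0.0592/2)(-8.702) = 1.108 V.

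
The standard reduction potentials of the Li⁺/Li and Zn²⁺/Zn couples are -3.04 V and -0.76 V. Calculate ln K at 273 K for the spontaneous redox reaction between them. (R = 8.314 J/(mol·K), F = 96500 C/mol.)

E°_cell = -0.76 − (-3.04) = 2.28 V, with n = 2 electrons transferred.
At equilibrium E = 0, so the Nernst equation gives ln K = nFE°/RT = (2)(96500)(2.28)/((8.314)(273)) = 193.87.

ln K = 193.9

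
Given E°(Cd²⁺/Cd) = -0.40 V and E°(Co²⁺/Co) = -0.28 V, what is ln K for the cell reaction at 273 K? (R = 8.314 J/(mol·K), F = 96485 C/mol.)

E°_cell = -0.28 − (-0.40) = 0.12 V, with n = 2 electrons transferred.
At equilibrium E = 0, so the Nernst equation gives ln K = nFE°/RT = (2)(96485)(0.12)/((8.314)(273)) = 10.20.

ln K = 10.2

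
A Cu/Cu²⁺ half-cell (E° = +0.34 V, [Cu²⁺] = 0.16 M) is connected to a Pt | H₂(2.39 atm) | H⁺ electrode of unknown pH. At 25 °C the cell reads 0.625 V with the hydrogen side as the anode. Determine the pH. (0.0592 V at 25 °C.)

pH = 5.02

E°_cell = 0.34 V and n = 2.
log Q = n(E° − E)/0.0592 = 2×(0.34 − 0.625)/0.0592 = -9.628.
With Q = [H⁺]^2 / ([Cu²⁺]·P(H₂)), solving for [H⁺] gives log[H⁺] = -5.023, so pH = 5.02.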